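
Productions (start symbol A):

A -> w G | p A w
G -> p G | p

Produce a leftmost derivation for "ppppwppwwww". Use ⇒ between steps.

A ⇒ pAw ⇒ ppAww ⇒ pppAwww ⇒ ppppAwwww ⇒ ppppwGwwww ⇒ ppppwpGwwww ⇒ ppppwppwwww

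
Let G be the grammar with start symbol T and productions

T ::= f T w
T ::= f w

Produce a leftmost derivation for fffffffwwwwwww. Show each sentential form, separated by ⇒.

T ⇒ fTw   [T ::= f T w]
fTw ⇒ ffTww   [T ::= f T w]
ffTww ⇒ fffTwww   [T ::= f T w]
fffTwww ⇒ ffffTwwww   [T ::= f T w]
ffffTwwww ⇒ fffffTwwwww   [T ::= f T w]
fffffTwwwww ⇒ ffffffTwwwwww   [T ::= f T w]
ffffffTwwwwww ⇒ fffffffwwwwwww   [T ::= f w]

T⇒fTw⇒ffTww⇒fffTwww⇒ffffTwwww⇒fffffTwwwww⇒ffffffTwwwwww⇒fffffffwwwwwww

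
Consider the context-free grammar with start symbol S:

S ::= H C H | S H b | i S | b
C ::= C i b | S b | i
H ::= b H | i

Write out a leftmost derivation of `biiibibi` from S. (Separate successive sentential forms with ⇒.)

S ⇒ HCH ⇒ bHCH ⇒ biCH ⇒ biSbH ⇒ biHCHbH ⇒ biiCHbH ⇒ biiiHbH ⇒ biiibHbH ⇒ biiibibH ⇒ biiibibi

S ⇒ HCH   [S ::= H C H]
HCH ⇒ bHCH   [H ::= b H]
bHCH ⇒ biCH   [H ::= i]
biCH ⇒ biSbH   [C ::= S b]
biSbH ⇒ biHCHbH   [S ::= H C H]
biHCHbH ⇒ biiCHbH   [H ::= i]
biiCHbH ⇒ biiiHbH   [C ::= i]
biiiHbH ⇒ biiibHbH   [H ::= b H]
biiibHbH ⇒ biiibibH   [H ::= i]
biiibibH ⇒ biiibibi   [H ::= i]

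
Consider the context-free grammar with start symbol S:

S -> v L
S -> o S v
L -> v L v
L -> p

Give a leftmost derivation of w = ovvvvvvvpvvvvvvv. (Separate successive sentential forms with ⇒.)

S ⇒ oSv   [S -> o S v]
oSv ⇒ ovLv   [S -> v L]
ovLv ⇒ ovvLvv   [L -> v L v]
ovvLvv ⇒ ovvvLvvv   [L -> v L v]
ovvvLvvv ⇒ ovvvvLvvvv   [L -> v L v]
ovvvvLvvvv ⇒ ovvvvvLvvvvv   [L -> v L v]
ovvvvvLvvvvv ⇒ ovvvvvvLvvvvvv   [L -> v L v]
ovvvvvvLvvvvvv ⇒ ovvvvvvvLvvvvvvv   [L -> v L v]
ovvvvvvvLvvvvvvv ⇒ ovvvvvvvpvvvvvvv   [L -> p]

S ⇒ oSv ⇒ ovLv ⇒ ovvLvv ⇒ ovvvLvvv ⇒ ovvvvLvvvv ⇒ ovvvvvLvvvvv ⇒ ovvvvvvLvvvvvv ⇒ ovvvvvvvLvvvvvvv ⇒ ovvvvvvvpvvvvvvv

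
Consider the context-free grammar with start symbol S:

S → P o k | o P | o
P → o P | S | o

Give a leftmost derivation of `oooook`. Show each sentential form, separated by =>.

S => Pok => oPok => ooPok => oooPok => oooSok => oooook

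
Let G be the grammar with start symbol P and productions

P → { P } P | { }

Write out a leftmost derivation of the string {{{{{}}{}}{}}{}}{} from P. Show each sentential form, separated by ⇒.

P ⇒ {P}P ⇒ {{P}P}P ⇒ {{{P}P}P}P ⇒ {{{{P}P}P}P}P ⇒ {{{{{}}P}P}P}P ⇒ {{{{{}}{}}P}P}P ⇒ {{{{{}}{}}{}}P}P ⇒ {{{{{}}{}}{}}{}}P ⇒ {{{{{}}{}}{}}{}}{}

P ⇒ {P}P   [P → { P } P]
{P}P ⇒ {{P}P}P   [P → { P } P]
{{P}P}P ⇒ {{{P}P}P}P   [P → { P } P]
{{{P}P}P}P ⇒ {{{{P}P}P}P}P   [P → { P } P]
{{{{P}P}P}P}P ⇒ {{{{{}}P}P}P}P   [P → { }]
{{{{{}}P}P}P}P ⇒ {{{{{}}{}}P}P}P   [P → { }]
{{{{{}}{}}P}P}P ⇒ {{{{{}}{}}{}}P}P   [P → { }]
{{{{{}}{}}{}}P}P ⇒ {{{{{}}{}}{}}{}}P   [P → { }]
{{{{{}}{}}{}}{}}P ⇒ {{{{{}}{}}{}}{}}{}   [P → { }]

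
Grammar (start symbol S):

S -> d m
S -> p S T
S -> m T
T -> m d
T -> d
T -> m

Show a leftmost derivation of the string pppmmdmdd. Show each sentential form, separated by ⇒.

S ⇒ pST   [S -> p S T]
pST ⇒ ppSTT   [S -> p S T]
ppSTT ⇒ pppSTTT   [S -> p S T]
pppSTTT ⇒ pppmTTTT   [S -> m T]
pppmTTTT ⇒ pppmmTTT   [T -> m]
pppmmTTT ⇒ pppmmdTT   [T -> d]
pppmmdTT ⇒ pppmmdmdT   [T -> m d]
pppmmdmdT ⇒ pppmmdmdd   [T -> d]

S ⇒ pST ⇒ ppSTT ⇒ pppSTTT ⇒ pppmTTTT ⇒ pppmmTTT ⇒ pppmmdTT ⇒ pppmmdmdT ⇒ pppmmdmdd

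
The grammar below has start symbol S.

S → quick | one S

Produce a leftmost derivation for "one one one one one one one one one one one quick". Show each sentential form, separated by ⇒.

S ⇒ one S ⇒ one one S ⇒ one one one S ⇒ one one one one S ⇒ one one one one one S ⇒ one one one one one one S ⇒ one one one one one one one S ⇒ one one one one one one one one S ⇒ one one one one one one one one one S ⇒ one one one one one one one one one one S ⇒ one one one one one one one one one one one S ⇒ one one one one one one one one one one one quick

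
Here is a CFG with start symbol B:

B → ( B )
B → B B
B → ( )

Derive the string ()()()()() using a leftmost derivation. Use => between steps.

B=>BB=>BBB=>BBBB=>BBBBB=>()BBBB=>()()BBB=>()()()BB=>()()()()B=>()()()()()

B => BB   [B → B B]
BB => BBB   [B → B B]
BBB => BBBB   [B → B B]
BBBB => BBBBB   [B → B B]
BBBBB => ()BBBB   [B → ( )]
()BBBB => ()()BBB   [B → ( )]
()()BBB => ()()()BB   [B → ( )]
()()()BB => ()()()()B   [B → ( )]
()()()()B => ()()()()()   [B → ( )]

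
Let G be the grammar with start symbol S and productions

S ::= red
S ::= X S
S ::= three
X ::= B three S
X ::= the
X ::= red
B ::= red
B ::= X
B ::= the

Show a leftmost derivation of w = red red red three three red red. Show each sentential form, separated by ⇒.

S ⇒ X S   [S ::= X S]
X S ⇒ red S   [X ::= red]
red S ⇒ red X S   [S ::= X S]
red X S ⇒ red red S   [X ::= red]
red red S ⇒ red red X S   [S ::= X S]
red red X S ⇒ red red B three S S   [X ::= B three S]
red red B three S S ⇒ red red X three S S   [B ::= X]
red red X three S S ⇒ red red red three S S   [X ::= red]
red red red three S S ⇒ red red red three three S   [S ::= three]
red red red three three S ⇒ red red red three three X S   [S ::= X S]
red red red three three X S ⇒ red red red three three red S   [X ::= red]
red red red three three red S ⇒ red red red three three red red   [S ::= red]

S ⇒ X S ⇒ red S ⇒ red X S ⇒ red red S ⇒ red red X S ⇒ red red B three S S ⇒ red red X three S S ⇒ red red red three S S ⇒ red red red three three S ⇒ red red red three three X S ⇒ red red red three three red S ⇒ red red red three three red red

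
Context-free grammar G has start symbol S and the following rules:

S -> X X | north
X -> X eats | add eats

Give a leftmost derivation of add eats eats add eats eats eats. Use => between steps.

S => X X => X eats X => add eats eats X => add eats eats X eats => add eats eats X eats eats => add eats eats add eats eats eats

S => X X   [S -> X X]
X X => X eats X   [X -> X eats]
X eats X => add eats eats X   [X -> add eats]
add eats eats X => add eats eats X eats   [X -> X eats]
add eats eats X eats => add eats eats X eats eats   [X -> X eats]
add eats eats X eats eats => add eats eats add eats eats eats   [X -> add eats]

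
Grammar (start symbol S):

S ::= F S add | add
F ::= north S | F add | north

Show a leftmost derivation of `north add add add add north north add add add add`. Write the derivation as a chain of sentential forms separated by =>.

S => F S add => F add S add => F add add S add => F add add add S add => F add add add add S add => north add add add add S add => north add add add add F S add add => north add add add add north S add add => north add add add add north F S add add add => north add add add add north north S add add add => north add add add add north north add add add add

S => F S add   [S ::= F S add]
F S add => F add S add   [F ::= F add]
F add S add => F add add S add   [F ::= F add]
F add add S add => F add add add S add   [F ::= F add]
F add add add S add => F add add add add S add   [F ::= F add]
F add add add add S add => north add add add add S add   [F ::= north]
north add add add add S add => north add add add add F S add add   [S ::= F S add]
north add add add add F S add add => north add add add add north S add add   [F ::= north]
north add add add add north S add add => north add add add add north F S add add add   [S ::= F S add]
north add add add add north F S add add add => north add add add add north north S add add add   [F ::= north]
north add add add add north north S add add add => north add add add add north north add add add add   [S ::= add]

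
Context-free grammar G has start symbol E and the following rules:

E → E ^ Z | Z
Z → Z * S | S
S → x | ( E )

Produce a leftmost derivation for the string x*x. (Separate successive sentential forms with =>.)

E => Z => Z*S => S*S => x*S => x*x

E => Z   [E → Z]
Z => Z*S   [Z → Z * S]
Z*S => S*S   [Z → S]
S*S => x*S   [S → x]
x*S => x*x   [S → x]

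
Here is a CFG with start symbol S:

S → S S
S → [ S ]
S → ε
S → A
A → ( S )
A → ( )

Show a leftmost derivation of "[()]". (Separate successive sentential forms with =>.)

S => SS => [S]S => [SS]S => [AS]S => [()S]S => [()]S => [()]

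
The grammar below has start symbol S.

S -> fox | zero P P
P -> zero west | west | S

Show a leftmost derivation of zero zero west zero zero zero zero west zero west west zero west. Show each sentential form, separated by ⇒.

S ⇒ zero P P ⇒ zero zero west P ⇒ zero zero west S ⇒ zero zero west zero P P ⇒ zero zero west zero S P ⇒ zero zero west zero zero P P P ⇒ zero zero west zero zero S P P ⇒ zero zero west zero zero zero P P P P ⇒ zero zero west zero zero zero zero west P P P ⇒ zero zero west zero zero zero zero west zero west P P ⇒ zero zero west zero zero zero zero west zero west west P ⇒ zero zero west zero zero zero zero west zero west west zero west

S ⇒ zero P P   [S -> zero P P]
zero P P ⇒ zero zero west P   [P -> zero west]
zero zero west P ⇒ zero zero west S   [P -> S]
zero zero west S ⇒ zero zero west zero P P   [S -> zero P P]
zero zero west zero P P ⇒ zero zero west zero S P   [P -> S]
zero zero west zero S P ⇒ zero zero west zero zero P P P   [S -> zero P P]
zero zero west zero zero P P P ⇒ zero zero west zero zero S P P   [P -> S]
zero zero west zero zero S P P ⇒ zero zero west zero zero zero P P P P   [S -> zero P P]
zero zero west zero zero zero P P P P ⇒ zero zero west zero zero zero zero west P P P   [P -> zero west]
zero zero west zero zero zero zero west P P P ⇒ zero zero west zero zero zero zero west zero west P P   [P -> zero west]
zero zero west zero zero zero zero west zero west P P ⇒ zero zero west zero zero zero zero west zero west west P   [P -> west]
zero zero west zero zero zero zero west zero west west P ⇒ zero zero west zero zero zero zero west zero west west zero west   [P -> zero west]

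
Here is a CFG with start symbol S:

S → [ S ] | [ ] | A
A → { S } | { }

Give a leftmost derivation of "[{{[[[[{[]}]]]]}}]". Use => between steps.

S => [S]   [S → [ S ]]
[S] => [A]   [S → A]
[A] => [{S}]   [A → { S }]
[{S}] => [{A}]   [S → A]
[{A}] => [{{S}}]   [A → { S }]
[{{S}}] => [{{[S]}}]   [S → [ S ]]
[{{[S]}}] => [{{[[S]]}}]   [S → [ S ]]
[{{[[S]]}}] => [{{[[[S]]]}}]   [S → [ S ]]
[{{[[[S]]]}}] => [{{[[[[S]]]]}}]   [S → [ S ]]
[{{[[[[S]]]]}}] => [{{[[[[A]]]]}}]   [S → A]
[{{[[[[A]]]]}}] => [{{[[[[{S}]]]]}}]   [A → { S }]
[{{[[[[{S}]]]]}}] => [{{[[[[{[]}]]]]}}]   [S → [ ]]

S=>[S]=>[A]=>[{S}]=>[{A}]=>[{{S}}]=>[{{[S]}}]=>[{{[[S]]}}]=>[{{[[[S]]]}}]=>[{{[[[[S]]]]}}]=>[{{[[[[A]]]]}}]=>[{{[[[[{S}]]]]}}]=>[{{[[[[{[]}]]]]}}]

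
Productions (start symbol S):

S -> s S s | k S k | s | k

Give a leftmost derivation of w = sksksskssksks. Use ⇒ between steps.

S⇒sSs⇒skSks⇒sksSsks⇒skskSksks⇒sksksSsksks⇒skskssSssksks⇒sksksskssksks

S ⇒ sSs   [S -> s S s]
sSs ⇒ skSks   [S -> k S k]
skSks ⇒ sksSsks   [S -> s S s]
sksSsks ⇒ skskSksks   [S -> k S k]
skskSksks ⇒ sksksSsksks   [S -> s S s]
sksksSsksks ⇒ skskssSssksks   [S -> s S s]
skskssSssksks ⇒ sksksskssksks   [S -> k]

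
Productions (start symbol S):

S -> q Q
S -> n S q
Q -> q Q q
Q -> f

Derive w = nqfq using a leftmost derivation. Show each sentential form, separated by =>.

S => nSq => nqQq => nqfq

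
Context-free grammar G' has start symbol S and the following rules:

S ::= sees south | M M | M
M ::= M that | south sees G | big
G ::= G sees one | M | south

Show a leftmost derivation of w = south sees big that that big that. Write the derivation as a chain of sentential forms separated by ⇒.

S ⇒ M M   [S ::= M M]
M M ⇒ south sees G M   [M ::= south sees G]
south sees G M ⇒ south sees M M   [G ::= M]
south sees M M ⇒ south sees M that M   [M ::= M that]
south sees M that M ⇒ south sees M that that M   [M ::= M that]
south sees M that that M ⇒ south sees big that that M   [M ::= big]
south sees big that that M ⇒ south sees big that that M that   [M ::= M that]
south sees big that that M that ⇒ south sees big that that big that   [M ::= big]

S ⇒ M M ⇒ south sees G M ⇒ south sees M M ⇒ south sees M that M ⇒ south sees M that that M ⇒ south sees big that that M ⇒ south sees big that that M that ⇒ south sees big that that big that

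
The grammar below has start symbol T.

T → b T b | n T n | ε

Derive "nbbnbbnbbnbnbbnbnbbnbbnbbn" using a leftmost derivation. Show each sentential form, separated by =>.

T => nTn   [T → n T n]
nTn => nbTbn   [T → b T b]
nbTbn => nbbTbbn   [T → b T b]
nbbTbbn => nbbnTnbbn   [T → n T n]
nbbnTnbbn => nbbnbTbnbbn   [T → b T b]
nbbnbTbnbbn => nbbnbbTbbnbbn   [T → b T b]
nbbnbbTbbnbbn => nbbnbbnTnbbnbbn   [T → n T n]
nbbnbbnTnbbnbbn => nbbnbbnbTbnbbnbbn   [T → b T b]
nbbnbbnbTbnbbnbbn => nbbnbbnbbTbbnbbnbbn   [T → b T b]
nbbnbbnbbTbbnbbnbbn => nbbnbbnbbnTnbbnbbnbbn   [T → n T n]
nbbnbbnbbnTnbbnbbnbbn => nbbnbbnbbnbTbnbbnbbnbbn   [T → b T b]
nbbnbbnbbnbTbnbbnbbnbbn => nbbnbbnbbnbnTnbnbbnbbnbbn   [T → n T n]
nbbnbbnbbnbnTnbnbbnbbnbbn => nbbnbbnbbnbnbTbnbnbbnbbnbbn   [T → b T b]
nbbnbbnbbnbnbTbnbnbbnbbnbbn => nbbnbbnbbnbnbbnbnbbnbbnbbn   [T → ε]

T => nTn => nbTbn => nbbTbbn => nbbnTnbbn => nbbnbTbnbbn => nbbnbbTbbnbbn => nbbnbbnTnbbnbbn => nbbnbbnbTbnbbnbbn => nbbnbbnbbTbbnbbnbbn => nbbnbbnbbnTnbbnbbnbbn => nbbnbbnbbnbTbnbbnbbnbbn => nbbnbbnbbnbnTnbnbbnbbnbbn => nbbnbbnbbnbnbTbnbnbbnbbnbbn => nbbnbbnbbnbnbbnbnbbnbbnbbn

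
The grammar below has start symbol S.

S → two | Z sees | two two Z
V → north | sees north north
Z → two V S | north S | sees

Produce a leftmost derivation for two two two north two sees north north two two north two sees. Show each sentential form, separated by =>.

S => two two Z => two two two V S => two two two north S => two two two north Z sees => two two two north two V S sees => two two two north two sees north north S sees => two two two north two sees north north two two Z sees => two two two north two sees north north two two north S sees => two two two north two sees north north two two north two sees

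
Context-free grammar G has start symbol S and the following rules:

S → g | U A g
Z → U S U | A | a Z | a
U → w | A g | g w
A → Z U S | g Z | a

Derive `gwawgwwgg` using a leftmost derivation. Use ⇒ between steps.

S ⇒ UAg ⇒ gwAg ⇒ gwZUSg ⇒ gwaZUSg ⇒ gwaUSUUSg ⇒ gwawSUUSg ⇒ gwawgUUSg ⇒ gwawgwUSg ⇒ gwawgwwSg ⇒ gwawgwwgg

S ⇒ UAg   [S → U A g]
UAg ⇒ gwAg   [U → g w]
gwAg ⇒ gwZUSg   [A → Z U S]
gwZUSg ⇒ gwaZUSg   [Z → a Z]
gwaZUSg ⇒ gwaUSUUSg   [Z → U S U]
gwaUSUUSg ⇒ gwawSUUSg   [U → w]
gwawSUUSg ⇒ gwawgUUSg   [S → g]
gwawgUUSg ⇒ gwawgwUSg   [U → w]
gwawgwUSg ⇒ gwawgwwSg   [U → w]
gwawgwwSg ⇒ gwawgwwgg   [S → g]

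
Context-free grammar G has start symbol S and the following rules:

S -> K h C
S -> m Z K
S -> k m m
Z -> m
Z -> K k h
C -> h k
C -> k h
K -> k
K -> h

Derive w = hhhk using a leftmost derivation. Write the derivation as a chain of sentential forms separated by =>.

S=>KhC=>hhC=>hhhk

S => KhC   [S -> K h C]
KhC => hhC   [K -> h]
hhC => hhhk   [C -> h k]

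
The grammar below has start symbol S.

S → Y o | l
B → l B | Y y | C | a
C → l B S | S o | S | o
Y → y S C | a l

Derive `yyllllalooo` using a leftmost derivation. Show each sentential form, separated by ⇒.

S ⇒ Yo   [S → Y o]
Yo ⇒ ySCo   [Y → y S C]
ySCo ⇒ yYoCo   [S → Y o]
yYoCo ⇒ yySCoCo   [Y → y S C]
yySCoCo ⇒ yylCoCo   [S → l]
yylCoCo ⇒ yyllBSoCo   [C → l B S]
yyllBSoCo ⇒ yylllBSoCo   [B → l B]
yylllBSoCo ⇒ yyllllBSoCo   [B → l B]
yyllllBSoCo ⇒ yyllllaSoCo   [B → a]
yyllllaSoCo ⇒ yyllllaloCo   [S → l]
yyllllaloCo ⇒ yyllllalooo   [C → o]

S ⇒ Yo ⇒ ySCo ⇒ yYoCo ⇒ yySCoCo ⇒ yylCoCo ⇒ yyllBSoCo ⇒ yylllBSoCo ⇒ yyllllBSoCo ⇒ yyllllaSoCo ⇒ yyllllaloCo ⇒ yyllllalooo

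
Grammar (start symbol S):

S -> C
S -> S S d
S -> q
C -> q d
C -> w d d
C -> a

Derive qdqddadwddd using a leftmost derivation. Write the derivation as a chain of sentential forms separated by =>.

S=>SSd=>SSdSd=>SSdSdSd=>CSdSdSd=>qdSdSdSd=>qdCdSdSd=>qdqddSdSd=>qdqddCdSd=>qdqddadSd=>qdqddadCd=>qdqddadwddd

S => SSd   [S -> S S d]
SSd => SSdSd   [S -> S S d]
SSdSd => SSdSdSd   [S -> S S d]
SSdSdSd => CSdSdSd   [S -> C]
CSdSdSd => qdSdSdSd   [C -> q d]
qdSdSdSd => qdCdSdSd   [S -> C]
qdCdSdSd => qdqddSdSd   [C -> q d]
qdqddSdSd => qdqddCdSd   [S -> C]
qdqddCdSd => qdqddadSd   [C -> a]
qdqddadSd => qdqddadCd   [S -> C]
qdqddadCd => qdqddadwddd   [C -> w d d]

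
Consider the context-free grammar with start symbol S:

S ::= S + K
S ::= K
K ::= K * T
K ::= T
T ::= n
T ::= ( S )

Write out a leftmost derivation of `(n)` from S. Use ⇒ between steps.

S ⇒ K ⇒ T ⇒ (S) ⇒ (K) ⇒ (T) ⇒ (n)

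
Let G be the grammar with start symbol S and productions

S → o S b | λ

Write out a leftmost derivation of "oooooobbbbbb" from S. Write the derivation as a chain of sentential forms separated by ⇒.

S ⇒ oSb ⇒ ooSbb ⇒ oooSbbb ⇒ ooooSbbbb ⇒ oooooSbbbbb ⇒ ooooooSbbbbbb ⇒ oooooobbbbbb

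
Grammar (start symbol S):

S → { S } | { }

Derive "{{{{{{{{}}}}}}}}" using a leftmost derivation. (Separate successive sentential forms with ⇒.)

S ⇒ {S}   [S → { S }]
{S} ⇒ {{S}}   [S → { S }]
{{S}} ⇒ {{{S}}}   [S → { S }]
{{{S}}} ⇒ {{{{S}}}}   [S → { S }]
{{{{S}}}} ⇒ {{{{{S}}}}}   [S → { S }]
{{{{{S}}}}} ⇒ {{{{{{S}}}}}}   [S → { S }]
{{{{{{S}}}}}} ⇒ {{{{{{{S}}}}}}}   [S → { S }]
{{{{{{{S}}}}}}} ⇒ {{{{{{{{}}}}}}}}   [S → { }]

S ⇒ {S} ⇒ {{S}} ⇒ {{{S}}} ⇒ {{{{S}}}} ⇒ {{{{{S}}}}} ⇒ {{{{{{S}}}}}} ⇒ {{{{{{{S}}}}}}} ⇒ {{{{{{{{}}}}}}}}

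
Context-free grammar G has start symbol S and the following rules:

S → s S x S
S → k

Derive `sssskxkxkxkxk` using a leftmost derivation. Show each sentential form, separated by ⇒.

S ⇒ sSxS   [S → s S x S]
sSxS ⇒ ssSxSxS   [S → s S x S]
ssSxSxS ⇒ sssSxSxSxS   [S → s S x S]
sssSxSxSxS ⇒ ssssSxSxSxSxS   [S → s S x S]
ssssSxSxSxSxS ⇒ sssskxSxSxSxS   [S → k]
sssskxSxSxSxS ⇒ sssskxkxSxSxS   [S → k]
sssskxkxSxSxS ⇒ sssskxkxkxSxS   [S → k]
sssskxkxkxSxS ⇒ sssskxkxkxkxS   [S → k]
sssskxkxkxkxS ⇒ sssskxkxkxkxk   [S → k]

S ⇒ sSxS ⇒ ssSxSxS ⇒ sssSxSxSxS ⇒ ssssSxSxSxSxS ⇒ sssskxSxSxSxS ⇒ sssskxkxSxSxS ⇒ sssskxkxkxSxS ⇒ sssskxkxkxkxS ⇒ sssskxkxkxkxk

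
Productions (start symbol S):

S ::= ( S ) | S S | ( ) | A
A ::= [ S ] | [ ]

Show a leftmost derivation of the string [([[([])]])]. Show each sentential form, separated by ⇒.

S⇒A⇒[S]⇒[(S)]⇒[(A)]⇒[([S])]⇒[([A])]⇒[([[S]])]⇒[([[(S)]])]⇒[([[(A)]])]⇒[([[([])]])]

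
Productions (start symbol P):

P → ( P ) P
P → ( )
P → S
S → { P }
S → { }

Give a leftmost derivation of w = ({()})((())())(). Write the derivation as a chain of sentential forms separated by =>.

P => (P)P   [P → ( P ) P]
(P)P => (S)P   [P → S]
(S)P => ({P})P   [S → { P }]
({P})P => ({()})P   [P → ( )]
({()})P => ({()})(P)P   [P → ( P ) P]
({()})(P)P => ({()})((P)P)P   [P → ( P ) P]
({()})((P)P)P => ({()})((())P)P   [P → ( )]
({()})((())P)P => ({()})((())())P   [P → ( )]
({()})((())())P => ({()})((())())()   [P → ( )]

P => (P)P => (S)P => ({P})P => ({()})P => ({()})(P)P => ({()})((P)P)P => ({()})((())P)P => ({()})((())())P => ({()})((())())()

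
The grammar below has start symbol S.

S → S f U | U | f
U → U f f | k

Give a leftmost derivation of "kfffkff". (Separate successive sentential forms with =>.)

S => SfU => UfU => UfffU => kfffU => kfffUff => kfffkff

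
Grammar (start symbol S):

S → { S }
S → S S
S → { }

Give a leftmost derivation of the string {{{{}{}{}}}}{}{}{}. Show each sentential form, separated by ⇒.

S ⇒ SS ⇒ SSS ⇒ SSSS ⇒ {S}SSS ⇒ {{S}}SSS ⇒ {{{S}}}SSS ⇒ {{{SS}}}SSS ⇒ {{{SSS}}}SSS ⇒ {{{{}SS}}}SSS ⇒ {{{{}{}S}}}SSS ⇒ {{{{}{}{}}}}SSS ⇒ {{{{}{}{}}}}{}SS ⇒ {{{{}{}{}}}}{}{}S ⇒ {{{{}{}{}}}}{}{}{}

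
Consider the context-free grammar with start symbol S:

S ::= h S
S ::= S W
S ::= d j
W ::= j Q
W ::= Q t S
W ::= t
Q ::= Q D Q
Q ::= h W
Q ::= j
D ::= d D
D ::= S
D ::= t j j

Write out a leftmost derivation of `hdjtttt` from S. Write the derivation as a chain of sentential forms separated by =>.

S => SW   [S ::= S W]
SW => SWW   [S ::= S W]
SWW => SWWW   [S ::= S W]
SWWW => SWWWW   [S ::= S W]
SWWWW => hSWWWW   [S ::= h S]
hSWWWW => hdjWWWW   [S ::= d j]
hdjWWWW => hdjtWWW   [W ::= t]
hdjtWWW => hdjttWW   [W ::= t]
hdjttWW => hdjtttW   [W ::= t]
hdjtttW => hdjtttt   [W ::= t]

S => SW => SWW => SWWW => SWWWW => hSWWWW => hdjWWWW => hdjtWWW => hdjttWW => hdjtttW => hdjtttt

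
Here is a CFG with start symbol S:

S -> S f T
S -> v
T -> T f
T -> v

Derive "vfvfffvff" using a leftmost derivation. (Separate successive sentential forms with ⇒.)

S⇒SfT⇒SfTfT⇒vfTfT⇒vfTffT⇒vfTfffT⇒vfvfffT⇒vfvfffTf⇒vfvfffTff⇒vfvfffvff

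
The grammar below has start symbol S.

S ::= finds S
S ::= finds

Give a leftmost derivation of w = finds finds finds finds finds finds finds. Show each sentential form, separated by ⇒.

S ⇒ finds S   [S ::= finds S]
finds S ⇒ finds finds S   [S ::= finds S]
finds finds S ⇒ finds finds finds S   [S ::= finds S]
finds finds finds S ⇒ finds finds finds finds S   [S ::= finds S]
finds finds finds finds S ⇒ finds finds finds finds finds S   [S ::= finds S]
finds finds finds finds finds S ⇒ finds finds finds finds finds finds S   [S ::= finds S]
finds finds finds finds finds finds S ⇒ finds finds finds finds finds finds finds   [S ::= finds]

S ⇒ finds S ⇒ finds finds S ⇒ finds finds finds S ⇒ finds finds finds finds S ⇒ finds finds finds finds finds S ⇒ finds finds finds finds finds finds S ⇒ finds finds finds finds finds finds finds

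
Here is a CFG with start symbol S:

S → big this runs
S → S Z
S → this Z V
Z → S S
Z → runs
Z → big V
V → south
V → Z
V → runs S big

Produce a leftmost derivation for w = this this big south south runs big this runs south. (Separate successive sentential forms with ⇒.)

S ⇒ this Z V ⇒ this S S V ⇒ this S Z S V ⇒ this this Z V Z S V ⇒ this this big V V Z S V ⇒ this this big south V Z S V ⇒ this this big south south Z S V ⇒ this this big south south runs S V ⇒ this this big south south runs big this runs V ⇒ this this big south south runs big this runs south

S ⇒ this Z V   [S → this Z V]
this Z V ⇒ this S S V   [Z → S S]
this S S V ⇒ this S Z S V   [S → S Z]
this S Z S V ⇒ this this Z V Z S V   [S → this Z V]
this this Z V Z S V ⇒ this this big V V Z S V   [Z → big V]
this this big V V Z S V ⇒ this this big south V Z S V   [V → south]
this this big south V Z S V ⇒ this this big south south Z S V   [V → south]
this this big south south Z S V ⇒ this this big south south runs S V   [Z → runs]
this this big south south runs S V ⇒ this this big south south runs big this runs V   [S → big this runs]
this this big south south runs big this runs V ⇒ this this big south south runs big this runs south   [V → south]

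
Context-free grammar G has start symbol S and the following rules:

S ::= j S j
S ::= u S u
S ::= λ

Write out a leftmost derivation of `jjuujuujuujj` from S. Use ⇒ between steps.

S ⇒ jSj   [S ::= j S j]
jSj ⇒ jjSjj   [S ::= j S j]
jjSjj ⇒ jjuSujj   [S ::= u S u]
jjuSujj ⇒ jjuuSuujj   [S ::= u S u]
jjuuSuujj ⇒ jjuujSjuujj   [S ::= j S j]
jjuujSjuujj ⇒ jjuujuSujuujj   [S ::= u S u]
jjuujuSujuujj ⇒ jjuujuujuujj   [S ::= λ]

S ⇒ jSj ⇒ jjSjj ⇒ jjuSujj ⇒ jjuuSuujj ⇒ jjuujSjuujj ⇒ jjuujuSujuujj ⇒ jjuujuujuujj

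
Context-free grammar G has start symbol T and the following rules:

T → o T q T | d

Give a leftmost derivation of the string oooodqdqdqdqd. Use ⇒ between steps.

T ⇒ oTqT   [T → o T q T]
oTqT ⇒ ooTqTqT   [T → o T q T]
ooTqTqT ⇒ oooTqTqTqT   [T → o T q T]
oooTqTqTqT ⇒ ooooTqTqTqTqT   [T → o T q T]
ooooTqTqTqTqT ⇒ oooodqTqTqTqT   [T → d]
oooodqTqTqTqT ⇒ oooodqdqTqTqT   [T → d]
oooodqdqTqTqT ⇒ oooodqdqdqTqT   [T → d]
oooodqdqdqTqT ⇒ oooodqdqdqdqT   [T → d]
oooodqdqdqdqT ⇒ oooodqdqdqdqd   [T → d]

T ⇒ oTqT ⇒ ooTqTqT ⇒ oooTqTqTqT ⇒ ooooTqTqTqTqT ⇒ oooodqTqTqTqT ⇒ oooodqdqTqTqT ⇒ oooodqdqdqTqT ⇒ oooodqdqdqdqT ⇒ oooodqdqdqdqd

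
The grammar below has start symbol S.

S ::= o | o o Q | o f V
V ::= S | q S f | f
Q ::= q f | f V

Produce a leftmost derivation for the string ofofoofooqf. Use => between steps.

S => ofV => ofS => ofofV => ofofS => ofofooQ => ofofoofV => ofofoofS => ofofoofooQ => ofofoofooqf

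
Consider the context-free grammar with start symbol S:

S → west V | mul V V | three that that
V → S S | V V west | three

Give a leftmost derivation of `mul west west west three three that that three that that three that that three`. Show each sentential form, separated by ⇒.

S ⇒ mul V V ⇒ mul S S V ⇒ mul west V S V ⇒ mul west S S S V ⇒ mul west west V S S V ⇒ mul west west S S S S V ⇒ mul west west west V S S S V ⇒ mul west west west three S S S V ⇒ mul west west west three three that that S S V ⇒ mul west west west three three that that three that that S V ⇒ mul west west west three three that that three that that three that that V ⇒ mul west west west three three that that three that that three that that three

S ⇒ mul V V   [S → mul V V]
mul V V ⇒ mul S S V   [V → S S]
mul S S V ⇒ mul west V S V   [S → west V]
mul west V S V ⇒ mul west S S S V   [V → S S]
mul west S S S V ⇒ mul west west V S S V   [S → west V]
mul west west V S S V ⇒ mul west west S S S S V   [V → S S]
mul west west S S S S V ⇒ mul west west west V S S S V   [S → west V]
mul west west west V S S S V ⇒ mul west west west three S S S V   [V → three]
mul west west west three S S S V ⇒ mul west west west three three that that S S V   [S → three that that]
mul west west west three three that that S S V ⇒ mul west west west three three that that three that that S V   [S → three that that]
mul west west west three three that that three that that S V ⇒ mul west west west three three that that three that that three that that V   [S → three that that]
mul west west west three three that that three that that three that that V ⇒ mul west west west three three that that three that that three that that three   [V → three]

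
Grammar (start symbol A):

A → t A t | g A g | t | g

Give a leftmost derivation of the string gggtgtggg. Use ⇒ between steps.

A ⇒ gAg   [A → g A g]
gAg ⇒ ggAgg   [A → g A g]
ggAgg ⇒ gggAggg   [A → g A g]
gggAggg ⇒ gggtAtggg   [A → t A t]
gggtAtggg ⇒ gggtgtggg   [A → g]

A⇒gAg⇒ggAgg⇒gggAggg⇒gggtAtggg⇒gggtgtggg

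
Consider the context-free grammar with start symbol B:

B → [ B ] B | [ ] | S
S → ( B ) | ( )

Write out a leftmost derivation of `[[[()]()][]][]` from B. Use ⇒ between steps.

B⇒[B]B⇒[[B]B]B⇒[[[B]B]B]B⇒[[[S]B]B]B⇒[[[()]B]B]B⇒[[[()]S]B]B⇒[[[()]()]B]B⇒[[[()]()][]]B⇒[[[()]()][]][]

B ⇒ [B]B   [B → [ B ] B]
[B]B ⇒ [[B]B]B   [B → [ B ] B]
[[B]B]B ⇒ [[[B]B]B]B   [B → [ B ] B]
[[[B]B]B]B ⇒ [[[S]B]B]B   [B → S]
[[[S]B]B]B ⇒ [[[()]B]B]B   [S → ( )]
[[[()]B]B]B ⇒ [[[()]S]B]B   [B → S]
[[[()]S]B]B ⇒ [[[()]()]B]B   [S → ( )]
[[[()]()]B]B ⇒ [[[()]()][]]B   [B → [ ]]
[[[()]()][]]B ⇒ [[[()]()][]][]   [B → [ ]]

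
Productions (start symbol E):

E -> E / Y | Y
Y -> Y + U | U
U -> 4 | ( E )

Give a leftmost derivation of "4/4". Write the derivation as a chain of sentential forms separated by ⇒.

E ⇒ E/Y   [E -> E / Y]
E/Y ⇒ Y/Y   [E -> Y]
Y/Y ⇒ U/Y   [Y -> U]
U/Y ⇒ 4/Y   [U -> 4]
4/Y ⇒ 4/U   [Y -> U]
4/U ⇒ 4/4   [U -> 4]

E⇒E/Y⇒Y/Y⇒U/Y⇒4/Y⇒4/U⇒4/4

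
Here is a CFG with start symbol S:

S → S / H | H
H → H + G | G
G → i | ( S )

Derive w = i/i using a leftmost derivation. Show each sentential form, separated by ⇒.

S ⇒ S/H ⇒ H/H ⇒ G/H ⇒ i/H ⇒ i/G ⇒ i/i

S ⇒ S/H   [S → S / H]
S/H ⇒ H/H   [S → H]
H/H ⇒ G/H   [H → G]
G/H ⇒ i/H   [G → i]
i/H ⇒ i/G   [H → G]
i/G ⇒ i/i   [G → i]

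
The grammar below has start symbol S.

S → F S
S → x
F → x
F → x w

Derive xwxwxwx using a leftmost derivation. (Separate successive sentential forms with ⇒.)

S ⇒ FS   [S → F S]
FS ⇒ xwS   [F → x w]
xwS ⇒ xwFS   [S → F S]
xwFS ⇒ xwxwS   [F → x w]
xwxwS ⇒ xwxwFS   [S → F S]
xwxwFS ⇒ xwxwxwS   [F → x w]
xwxwxwS ⇒ xwxwxwx   [S → x]

S ⇒ FS ⇒ xwS ⇒ xwFS ⇒ xwxwS ⇒ xwxwFS ⇒ xwxwxwS ⇒ xwxwxwx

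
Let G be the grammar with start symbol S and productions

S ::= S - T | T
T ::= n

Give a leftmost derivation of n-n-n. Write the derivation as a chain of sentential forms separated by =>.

S => S-T => S-T-T => T-T-T => n-T-T => n-n-T => n-n-n

S => S-T   [S ::= S - T]
S-T => S-T-T   [S ::= S - T]
S-T-T => T-T-T   [S ::= T]
T-T-T => n-T-T   [T ::= n]
n-T-T => n-n-T   [T ::= n]
n-n-T => n-n-n   [T ::= n]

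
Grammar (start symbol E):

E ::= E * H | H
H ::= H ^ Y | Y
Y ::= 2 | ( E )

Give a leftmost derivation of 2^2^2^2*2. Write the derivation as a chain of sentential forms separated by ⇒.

E ⇒ E*H ⇒ H*H ⇒ H^Y*H ⇒ H^Y^Y*H ⇒ H^Y^Y^Y*H ⇒ Y^Y^Y^Y*H ⇒ 2^Y^Y^Y*H ⇒ 2^2^Y^Y*H ⇒ 2^2^2^Y*H ⇒ 2^2^2^2*H ⇒ 2^2^2^2*Y ⇒ 2^2^2^2*2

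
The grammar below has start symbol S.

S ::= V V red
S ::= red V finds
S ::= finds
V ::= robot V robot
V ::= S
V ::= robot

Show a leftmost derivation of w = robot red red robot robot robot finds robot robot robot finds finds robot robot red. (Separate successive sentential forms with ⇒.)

S ⇒ V V red   [S ::= V V red]
V V red ⇒ robot V robot V red   [V ::= robot V robot]
robot V robot V red ⇒ robot S robot V red   [V ::= S]
robot S robot V red ⇒ robot red V finds robot V red   [S ::= red V finds]
robot red V finds robot V red ⇒ robot red S finds robot V red   [V ::= S]
robot red S finds robot V red ⇒ robot red red V finds finds robot V red   [S ::= red V finds]
robot red red V finds finds robot V red ⇒ robot red red robot V robot finds finds robot V red   [V ::= robot V robot]
robot red red robot V robot finds finds robot V red ⇒ robot red red robot robot V robot robot finds finds robot V red   [V ::= robot V robot]
robot red red robot robot V robot robot finds finds robot V red ⇒ robot red red robot robot robot V robot robot robot finds finds robot V red   [V ::= robot V robot]
robot red red robot robot robot V robot robot robot finds finds robot V red ⇒ robot red red robot robot robot S robot robot robot finds finds robot V red   [V ::= S]
robot red red robot robot robot S robot robot robot finds finds robot V red ⇒ robot red red robot robot robot finds robot robot robot finds finds robot V red   [S ::= finds]
robot red red robot robot robot finds robot robot robot finds finds robot V red ⇒ robot red red robot robot robot finds robot robot robot finds finds robot robot red   [V ::= robot]

S ⇒ V V red ⇒ robot V robot V red ⇒ robot S robot V red ⇒ robot red V finds robot V red ⇒ robot red S finds robot V red ⇒ robot red red V finds finds robot V red ⇒ robot red red robot V robot finds finds robot V red ⇒ robot red red robot robot V robot robot finds finds robot V red ⇒ robot red red robot robot robot V robot robot robot finds finds robot V red ⇒ robot red red robot robot robot S robot robot robot finds finds robot V red ⇒ robot red red robot robot robot finds robot robot robot finds finds robot V red ⇒ robot red red robot robot robot finds robot robot robot finds finds robot robot red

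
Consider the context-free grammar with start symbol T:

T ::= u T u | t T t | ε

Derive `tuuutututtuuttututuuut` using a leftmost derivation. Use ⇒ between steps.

T ⇒ tTt ⇒ tuTut ⇒ tuuTuut ⇒ tuuuTuuut ⇒ tuuutTtuuut ⇒ tuuutuTutuuut ⇒ tuuututTtutuuut ⇒ tuuututuTututuuut ⇒ tuuutututTtututuuut ⇒ tuuutututtTttututuuut ⇒ tuuutututtuTuttututuuut ⇒ tuuutututtuuttututuuut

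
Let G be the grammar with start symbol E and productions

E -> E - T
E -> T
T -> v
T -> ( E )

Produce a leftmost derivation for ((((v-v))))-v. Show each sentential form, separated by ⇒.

E ⇒ E-T   [E -> E - T]
E-T ⇒ T-T   [E -> T]
T-T ⇒ (E)-T   [T -> ( E )]
(E)-T ⇒ (T)-T   [E -> T]
(T)-T ⇒ ((E))-T   [T -> ( E )]
((E))-T ⇒ ((T))-T   [E -> T]
((T))-T ⇒ (((E)))-T   [T -> ( E )]
(((E)))-T ⇒ (((T)))-T   [E -> T]
(((T)))-T ⇒ ((((E))))-T   [T -> ( E )]
((((E))))-T ⇒ ((((E-T))))-T   [E -> E - T]
((((E-T))))-T ⇒ ((((T-T))))-T   [E -> T]
((((T-T))))-T ⇒ ((((v-T))))-T   [T -> v]
((((v-T))))-T ⇒ ((((v-v))))-T   [T -> v]
((((v-v))))-T ⇒ ((((v-v))))-v   [T -> v]

E⇒E-T⇒T-T⇒(E)-T⇒(T)-T⇒((E))-T⇒((T))-T⇒(((E)))-T⇒(((T)))-T⇒((((E))))-T⇒((((E-T))))-T⇒((((T-T))))-T⇒((((v-T))))-T⇒((((v-v))))-T⇒((((v-v))))-v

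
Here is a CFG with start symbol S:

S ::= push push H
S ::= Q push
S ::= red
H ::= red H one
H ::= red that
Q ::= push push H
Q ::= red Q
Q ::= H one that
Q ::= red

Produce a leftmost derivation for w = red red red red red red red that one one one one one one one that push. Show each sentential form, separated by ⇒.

S ⇒ Q push ⇒ H one that push ⇒ red H one one that push ⇒ red red H one one one that push ⇒ red red red H one one one one that push ⇒ red red red red H one one one one one that push ⇒ red red red red red H one one one one one one that push ⇒ red red red red red red H one one one one one one one that push ⇒ red red red red red red red that one one one one one one one that push

S ⇒ Q push   [S ::= Q push]
Q push ⇒ H one that push   [Q ::= H one that]
H one that push ⇒ red H one one that push   [H ::= red H one]
red H one one that push ⇒ red red H one one one that push   [H ::= red H one]
red red H one one one that push ⇒ red red red H one one one one that push   [H ::= red H one]
red red red H one one one one that push ⇒ red red red red H one one one one one that push   [H ::= red H one]
red red red red H one one one one one that push ⇒ red red red red red H one one one one one one that push   [H ::= red H one]
red red red red red H one one one one one one that push ⇒ red red red red red red H one one one one one one one that push   [H ::= red H one]
red red red red red red H one one one one one one one that push ⇒ red red red red red red red that one one one one one one one that push   [H ::= red that]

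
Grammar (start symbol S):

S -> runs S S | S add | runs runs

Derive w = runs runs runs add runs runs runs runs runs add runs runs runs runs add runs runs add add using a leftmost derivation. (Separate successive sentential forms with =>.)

S => S add => S add add => runs S S add add => runs S add S add add => runs runs runs add S add add => runs runs runs add runs S S add add => runs runs runs add runs S add S add add => runs runs runs add runs runs S S add S add add => runs runs runs add runs runs runs S S S add S add add => runs runs runs add runs runs runs S add S S add S add add => runs runs runs add runs runs runs runs runs add S S add S add add => runs runs runs add runs runs runs runs runs add runs runs S add S add add => runs runs runs add runs runs runs runs runs add runs runs runs runs add S add add => runs runs runs add runs runs runs runs runs add runs runs runs runs add runs runs add add

S => S add   [S -> S add]
S add => S add add   [S -> S add]
S add add => runs S S add add   [S -> runs S S]
runs S S add add => runs S add S add add   [S -> S add]
runs S add S add add => runs runs runs add S add add   [S -> runs runs]
runs runs runs add S add add => runs runs runs add runs S S add add   [S -> runs S S]
runs runs runs add runs S S add add => runs runs runs add runs S add S add add   [S -> S add]
runs runs runs add runs S add S add add => runs runs runs add runs runs S S add S add add   [S -> runs S S]
runs runs runs add runs runs S S add S add add => runs runs runs add runs runs runs S S S add S add add   [S -> runs S S]
runs runs runs add runs runs runs S S S add S add add => runs runs runs add runs runs runs S add S S add S add add   [S -> S add]
runs runs runs add runs runs runs S add S S add S add add => runs runs runs add runs runs runs runs runs add S S add S add add   [S -> runs runs]
runs runs runs add runs runs runs runs runs add S S add S add add => runs runs runs add runs runs runs runs runs add runs runs S add S add add   [S -> runs runs]
runs runs runs add runs runs runs runs runs add runs runs S add S add add => runs runs runs add runs runs runs runs runs add runs runs runs runs add S add add   [S -> runs runs]
runs runs runs add runs runs runs runs runs add runs runs runs runs add S add add => runs runs runs add runs runs runs runs runs add runs runs runs runs add runs runs add add   [S -> runs runs]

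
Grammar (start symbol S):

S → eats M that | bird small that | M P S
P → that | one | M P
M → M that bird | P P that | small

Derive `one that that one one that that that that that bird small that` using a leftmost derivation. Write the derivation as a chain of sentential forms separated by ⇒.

S ⇒ M P S   [S → M P S]
M P S ⇒ P P that P S   [M → P P that]
P P that P S ⇒ M P P that P S   [P → M P]
M P P that P S ⇒ P P that P P that P S   [M → P P that]
P P that P P that P S ⇒ M P P that P P that P S   [P → M P]
M P P that P P that P S ⇒ P P that P P that P P that P S   [M → P P that]
P P that P P that P P that P S ⇒ one P that P P that P P that P S   [P → one]
one P that P P that P P that P S ⇒ one that that P P that P P that P S   [P → that]
one that that P P that P P that P S ⇒ one that that one P that P P that P S   [P → one]
one that that one P that P P that P S ⇒ one that that one one that P P that P S   [P → one]
one that that one one that P P that P S ⇒ one that that one one that that P that P S   [P → that]
one that that one one that that P that P S ⇒ one that that one one that that that that P S   [P → that]
one that that one one that that that that P S ⇒ one that that one one that that that that that S   [P → that]
one that that one one that that that that that S ⇒ one that that one one that that that that that bird small that   [S → bird small that]

S ⇒ M P S ⇒ P P that P S ⇒ M P P that P S ⇒ P P that P P that P S ⇒ M P P that P P that P S ⇒ P P that P P that P P that P S ⇒ one P that P P that P P that P S ⇒ one that that P P that P P that P S ⇒ one that that one P that P P that P S ⇒ one that that one one that P P that P S ⇒ one that that one one that that P that P S ⇒ one that that one one that that that that P S ⇒ one that that one one that that that that that S ⇒ one that that one one that that that that that bird small that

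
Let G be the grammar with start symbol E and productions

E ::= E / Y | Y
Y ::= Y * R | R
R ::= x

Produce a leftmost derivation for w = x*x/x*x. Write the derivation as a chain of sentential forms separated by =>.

E => E/Y   [E ::= E / Y]
E/Y => Y/Y   [E ::= Y]
Y/Y => Y*R/Y   [Y ::= Y * R]
Y*R/Y => R*R/Y   [Y ::= R]
R*R/Y => x*R/Y   [R ::= x]
x*R/Y => x*x/Y   [R ::= x]
x*x/Y => x*x/Y*R   [Y ::= Y * R]
x*x/Y*R => x*x/R*R   [Y ::= R]
x*x/R*R => x*x/x*R   [R ::= x]
x*x/x*R => x*x/x*x   [R ::= x]

E=>E/Y=>Y/Y=>Y*R/Y=>R*R/Y=>x*R/Y=>x*x/Y=>x*x/Y*R=>x*x/R*R=>x*x/x*R=>x*x/x*x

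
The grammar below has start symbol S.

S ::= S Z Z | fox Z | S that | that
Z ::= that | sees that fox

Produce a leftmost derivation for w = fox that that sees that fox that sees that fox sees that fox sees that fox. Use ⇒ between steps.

S ⇒ S Z Z ⇒ S Z Z Z Z ⇒ S Z Z Z Z Z Z ⇒ fox Z Z Z Z Z Z Z ⇒ fox that Z Z Z Z Z Z ⇒ fox that that Z Z Z Z Z ⇒ fox that that sees that fox Z Z Z Z ⇒ fox that that sees that fox that Z Z Z ⇒ fox that that sees that fox that sees that fox Z Z ⇒ fox that that sees that fox that sees that fox sees that fox Z ⇒ fox that that sees that fox that sees that fox sees that fox sees that fox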